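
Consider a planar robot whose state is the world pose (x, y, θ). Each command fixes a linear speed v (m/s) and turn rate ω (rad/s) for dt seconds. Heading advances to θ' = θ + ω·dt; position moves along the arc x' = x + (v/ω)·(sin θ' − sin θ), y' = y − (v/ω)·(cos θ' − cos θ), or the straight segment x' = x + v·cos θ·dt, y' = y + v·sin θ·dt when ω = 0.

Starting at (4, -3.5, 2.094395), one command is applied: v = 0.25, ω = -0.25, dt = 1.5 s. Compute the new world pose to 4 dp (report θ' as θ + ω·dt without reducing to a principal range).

θ' = 2.0944 + -0.25·1.5 = 1.7194
R = v/ω = 0.25/-0.25 = -1.0000
x' = 4 + -1.0000·(sin 1.7194 − sin 2.0944) = 3.8770
y' = -3.5 − -1.0000·(cos 1.7194 − cos 2.0944) = -3.1481

(3.8770, -3.1481, 1.7194)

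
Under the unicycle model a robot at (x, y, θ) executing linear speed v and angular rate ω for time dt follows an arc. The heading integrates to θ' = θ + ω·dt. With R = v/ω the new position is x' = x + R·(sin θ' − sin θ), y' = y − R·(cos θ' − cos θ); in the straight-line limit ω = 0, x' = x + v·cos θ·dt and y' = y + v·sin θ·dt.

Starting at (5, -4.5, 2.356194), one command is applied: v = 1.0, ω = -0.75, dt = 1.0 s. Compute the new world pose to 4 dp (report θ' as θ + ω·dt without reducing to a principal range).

(4.6103, -3.6044, 1.6062)

θ' = 2.3562 + -0.75·1.0 = 1.6062
R = v/ω = 1.0/-0.75 = -1.3333
x' = 5 + -1.3333·(sin 1.6062 − sin 2.3562) = 4.6103
y' = -4.5 − -1.3333·(cos 1.6062 − cos 2.3562) = -3.6044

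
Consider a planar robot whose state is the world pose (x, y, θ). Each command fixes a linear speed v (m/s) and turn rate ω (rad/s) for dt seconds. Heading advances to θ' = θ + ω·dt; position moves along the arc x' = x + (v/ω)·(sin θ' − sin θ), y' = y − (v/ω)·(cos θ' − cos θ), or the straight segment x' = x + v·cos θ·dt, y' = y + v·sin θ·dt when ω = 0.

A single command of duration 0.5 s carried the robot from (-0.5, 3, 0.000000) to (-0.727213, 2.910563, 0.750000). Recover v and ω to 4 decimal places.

Δθ = 0.750000 − 0.000000 = 0.750000
ω = Δθ/dt = 0.750000/0.5 = 1.5000
R = Δx/(sin θ' − sin θ) = -0.3333
v = R·ω = -0.3333·1.5000 = -0.5000

v = -0.5000, ω = 1.5000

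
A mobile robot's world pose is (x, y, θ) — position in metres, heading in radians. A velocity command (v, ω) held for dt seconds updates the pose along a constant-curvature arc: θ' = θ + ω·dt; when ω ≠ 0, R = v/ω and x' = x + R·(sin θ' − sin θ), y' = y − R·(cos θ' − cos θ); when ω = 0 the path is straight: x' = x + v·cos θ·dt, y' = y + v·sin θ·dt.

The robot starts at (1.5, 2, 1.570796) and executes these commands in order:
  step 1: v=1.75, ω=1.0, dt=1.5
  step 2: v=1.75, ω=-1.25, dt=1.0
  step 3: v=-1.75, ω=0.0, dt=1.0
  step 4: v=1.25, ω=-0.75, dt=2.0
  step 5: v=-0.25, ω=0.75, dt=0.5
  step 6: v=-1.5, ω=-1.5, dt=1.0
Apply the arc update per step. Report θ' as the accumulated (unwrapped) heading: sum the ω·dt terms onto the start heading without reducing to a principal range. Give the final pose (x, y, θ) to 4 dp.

step 1: θ'=3.0708 (R=1.7500) → pose (-0.1262, 3.7456, 3.0708)
step 2: θ'=1.8208 (R=-1.4000) → pose (-1.3837, 4.7957, 1.8208)
step 3: θ'=1.8208 (straight) → pose (-0.9507, 3.1001, 1.8208)
step 4: θ'=0.3208 (R=-1.6667) → pose (0.1386, 5.0941, 0.3208)
step 5: θ'=0.6958 (R=-0.3333) → pose (0.0301, 5.0336, 0.6958)
step 6: θ'=-0.8042 (R=1.0000) → pose (-1.3312, 5.1075, -0.8042)

(-1.3312, 5.1075, -0.8042)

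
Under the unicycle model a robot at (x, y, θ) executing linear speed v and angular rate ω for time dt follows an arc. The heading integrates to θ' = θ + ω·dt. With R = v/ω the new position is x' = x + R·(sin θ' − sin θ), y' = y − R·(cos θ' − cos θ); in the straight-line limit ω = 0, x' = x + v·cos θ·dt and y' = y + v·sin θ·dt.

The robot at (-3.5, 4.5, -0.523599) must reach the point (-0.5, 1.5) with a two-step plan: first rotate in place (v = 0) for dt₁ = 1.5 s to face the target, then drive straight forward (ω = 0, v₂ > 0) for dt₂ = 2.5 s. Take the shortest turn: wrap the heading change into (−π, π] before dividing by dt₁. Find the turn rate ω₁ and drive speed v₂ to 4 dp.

ω₁ = -0.1745, v₂ = 1.6971

heading to target = atan2(1.5−4.5, -0.5−-3.5) = -0.7854
Δθ = wrap(-0.7854 − -0.5236) = -0.2618; ω₁ = Δθ/dt₁ = -0.1745
distance = √((-0.5−-3.5)² + (1.5−4.5)²) = 4.2426; v₂ = distance/dt₂ = 1.6971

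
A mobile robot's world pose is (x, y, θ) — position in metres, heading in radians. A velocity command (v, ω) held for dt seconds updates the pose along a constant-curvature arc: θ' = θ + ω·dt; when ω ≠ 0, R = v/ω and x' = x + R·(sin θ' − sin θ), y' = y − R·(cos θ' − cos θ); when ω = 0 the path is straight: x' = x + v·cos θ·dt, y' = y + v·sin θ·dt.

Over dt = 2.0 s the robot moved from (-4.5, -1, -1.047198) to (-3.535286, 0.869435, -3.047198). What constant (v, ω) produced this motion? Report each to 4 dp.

v = -1.2500, ω = -1.0000

Δθ = -3.047198 − -1.047198 = -2.000000
ω = Δθ/dt = -2.000000/2.0 = -1.0000
R = −Δy/(cos θ' − cos θ) = 1.2500
v = R·ω = 1.2500·-1.0000 = -1.2500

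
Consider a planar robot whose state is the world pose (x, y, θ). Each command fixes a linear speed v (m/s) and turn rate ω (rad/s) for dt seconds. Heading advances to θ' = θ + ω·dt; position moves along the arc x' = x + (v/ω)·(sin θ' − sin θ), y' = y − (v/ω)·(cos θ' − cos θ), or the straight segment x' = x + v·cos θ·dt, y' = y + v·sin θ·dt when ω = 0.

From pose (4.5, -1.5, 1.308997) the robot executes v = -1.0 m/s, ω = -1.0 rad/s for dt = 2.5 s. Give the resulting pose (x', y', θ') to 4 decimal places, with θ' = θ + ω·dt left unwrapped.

θ' = 1.3090 + -1.0·2.5 = -1.1910
R = v/ω = -1.0/-1.0 = 1.0000
x' = 4.5 + 1.0000·(sin -1.1910 − sin 1.3090) = 2.6053
y' = -1.5 − 1.0000·(cos -1.1910 − cos 1.3090) = -1.6119

(2.6053, -1.6119, -1.1910)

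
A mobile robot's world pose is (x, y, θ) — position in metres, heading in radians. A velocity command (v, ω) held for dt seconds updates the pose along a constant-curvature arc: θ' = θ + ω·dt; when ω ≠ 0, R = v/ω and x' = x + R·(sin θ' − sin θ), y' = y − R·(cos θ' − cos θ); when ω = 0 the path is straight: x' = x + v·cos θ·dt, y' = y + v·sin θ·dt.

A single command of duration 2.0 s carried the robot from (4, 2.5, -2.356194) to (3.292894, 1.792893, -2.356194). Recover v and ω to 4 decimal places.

Δθ = -2.356194 − -2.356194 = 0.000000
ω = Δθ/dt = 0.000000/2.0 = 0.0000
ω = 0 → v = (Δx·cos θ + Δy·sin θ)/dt = 0.5000

v = 0.5000, ω = 0.0000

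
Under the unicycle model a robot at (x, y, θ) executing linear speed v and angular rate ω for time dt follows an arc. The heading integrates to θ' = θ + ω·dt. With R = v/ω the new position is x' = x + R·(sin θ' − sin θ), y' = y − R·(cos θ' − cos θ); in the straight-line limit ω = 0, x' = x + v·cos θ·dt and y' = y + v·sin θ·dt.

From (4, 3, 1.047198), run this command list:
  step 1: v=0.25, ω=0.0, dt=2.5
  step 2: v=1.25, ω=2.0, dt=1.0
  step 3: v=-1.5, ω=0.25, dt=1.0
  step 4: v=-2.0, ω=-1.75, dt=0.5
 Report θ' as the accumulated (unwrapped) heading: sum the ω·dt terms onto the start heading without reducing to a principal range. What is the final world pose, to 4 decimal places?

step 1: θ'=1.0472 (straight) → pose (4.3125, 3.5413, 1.0472)
step 2: θ'=3.0472 (R=0.6250) → pose (3.8301, 4.4760, 3.0472)
step 3: θ'=3.2972 (R=-6.0000) → pose (5.3255, 4.5218, 3.2972)
step 4: θ'=2.4222 (R=1.1429) → pose (6.2557, 4.2524, 2.4222)

(6.2557, 4.2524, 2.4222)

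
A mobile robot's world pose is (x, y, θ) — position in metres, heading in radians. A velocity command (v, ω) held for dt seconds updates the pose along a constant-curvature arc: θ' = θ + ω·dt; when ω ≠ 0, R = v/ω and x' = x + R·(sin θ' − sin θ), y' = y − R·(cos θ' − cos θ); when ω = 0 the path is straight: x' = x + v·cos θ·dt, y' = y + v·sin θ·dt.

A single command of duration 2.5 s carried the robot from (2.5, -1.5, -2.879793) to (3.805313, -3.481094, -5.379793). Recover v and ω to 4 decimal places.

v = -1.2500, ω = -1.0000

Δθ = -5.379793 − -2.879793 = -2.500000
ω = Δθ/dt = -2.500000/2.5 = -1.0000
R = −Δy/(cos θ' − cos θ) = 1.2500
v = R·ω = 1.2500·-1.0000 = -1.2500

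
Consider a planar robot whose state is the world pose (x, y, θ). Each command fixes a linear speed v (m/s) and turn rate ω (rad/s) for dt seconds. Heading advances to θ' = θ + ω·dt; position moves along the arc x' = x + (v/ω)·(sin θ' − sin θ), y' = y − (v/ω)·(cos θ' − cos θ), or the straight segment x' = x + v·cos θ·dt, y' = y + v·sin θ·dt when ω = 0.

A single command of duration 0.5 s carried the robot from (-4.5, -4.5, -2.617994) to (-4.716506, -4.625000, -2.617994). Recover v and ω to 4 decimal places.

Δθ = -2.617994 − -2.617994 = 0.000000
ω = Δθ/dt = 0.000000/0.5 = 0.0000
ω = 0 → v = (Δx·cos θ + Δy·sin θ)/dt = 0.5000

v = 0.5000, ω = 0.0000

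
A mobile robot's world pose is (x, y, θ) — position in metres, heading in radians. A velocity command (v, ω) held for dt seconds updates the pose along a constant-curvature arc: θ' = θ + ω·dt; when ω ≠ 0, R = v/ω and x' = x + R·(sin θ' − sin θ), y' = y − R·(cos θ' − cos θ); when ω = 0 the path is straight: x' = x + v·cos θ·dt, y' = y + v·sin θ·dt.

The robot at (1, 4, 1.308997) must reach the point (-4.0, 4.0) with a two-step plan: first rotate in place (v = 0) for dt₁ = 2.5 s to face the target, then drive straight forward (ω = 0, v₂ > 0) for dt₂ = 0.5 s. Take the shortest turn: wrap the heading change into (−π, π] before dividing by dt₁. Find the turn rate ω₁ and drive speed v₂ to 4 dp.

ω₁ = 0.7330, v₂ = 10.0000

heading to target = atan2(4−4, -4−1) = 3.1416
Δθ = wrap(3.1416 − 1.3090) = 1.8326; ω₁ = Δθ/dt₁ = 0.7330
distance = √((-4−1)² + (4−4)²) = 5.0000; v₂ = distance/dt₂ = 10.0000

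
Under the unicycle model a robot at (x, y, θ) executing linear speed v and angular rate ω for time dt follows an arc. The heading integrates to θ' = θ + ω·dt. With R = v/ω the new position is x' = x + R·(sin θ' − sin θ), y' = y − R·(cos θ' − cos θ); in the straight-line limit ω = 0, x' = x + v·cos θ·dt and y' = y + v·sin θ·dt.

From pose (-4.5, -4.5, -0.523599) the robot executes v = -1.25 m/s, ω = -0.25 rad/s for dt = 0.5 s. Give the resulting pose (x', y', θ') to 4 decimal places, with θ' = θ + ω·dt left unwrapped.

(-5.0204, -4.1545, -0.6486)

θ' = -0.5236 + -0.25·0.5 = -0.6486
R = v/ω = -1.25/-0.25 = 5.0000
x' = -4.5 + 5.0000·(sin -0.6486 − sin -0.5236) = -5.0204
y' = -4.5 − 5.0000·(cos -0.6486 − cos -0.5236) = -4.1545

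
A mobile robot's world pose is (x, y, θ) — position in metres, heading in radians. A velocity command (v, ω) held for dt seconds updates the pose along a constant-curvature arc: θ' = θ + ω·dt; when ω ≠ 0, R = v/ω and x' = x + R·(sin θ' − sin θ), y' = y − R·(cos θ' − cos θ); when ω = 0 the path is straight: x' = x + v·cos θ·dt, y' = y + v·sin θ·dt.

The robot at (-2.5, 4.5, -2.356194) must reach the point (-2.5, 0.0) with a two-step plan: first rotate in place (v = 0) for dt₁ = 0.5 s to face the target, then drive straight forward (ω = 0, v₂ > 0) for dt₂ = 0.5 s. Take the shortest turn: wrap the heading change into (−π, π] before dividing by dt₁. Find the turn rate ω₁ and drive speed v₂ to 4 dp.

heading to target = atan2(0−4.5, -2.5−-2.5) = -1.5708
Δθ = wrap(-1.5708 − -2.3562) = 0.7854; ω₁ = Δθ/dt₁ = 1.5708
distance = √((-2.5−-2.5)² + (0−4.5)²) = 4.5000; v₂ = distance/dt₂ = 9.0000

ω₁ = 1.5708, v₂ = 9.0000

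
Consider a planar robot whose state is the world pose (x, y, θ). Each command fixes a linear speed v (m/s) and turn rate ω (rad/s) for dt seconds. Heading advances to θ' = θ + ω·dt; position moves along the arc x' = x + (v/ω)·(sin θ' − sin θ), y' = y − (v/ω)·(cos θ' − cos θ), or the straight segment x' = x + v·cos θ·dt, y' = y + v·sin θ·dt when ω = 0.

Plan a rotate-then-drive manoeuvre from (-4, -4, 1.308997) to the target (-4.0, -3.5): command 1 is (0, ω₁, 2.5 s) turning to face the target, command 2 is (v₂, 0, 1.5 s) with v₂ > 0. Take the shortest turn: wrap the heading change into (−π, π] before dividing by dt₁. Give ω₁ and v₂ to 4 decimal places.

ω₁ = 0.1047, v₂ = 0.3333

heading to target = atan2(-3.5−-4, -4−-4) = 1.5708
Δθ = wrap(1.5708 − 1.3090) = 0.2618; ω₁ = Δθ/dt₁ = 0.1047
distance = √((-4−-4)² + (-3.5−-4)²) = 0.5000; v₂ = distance/dt₂ = 0.3333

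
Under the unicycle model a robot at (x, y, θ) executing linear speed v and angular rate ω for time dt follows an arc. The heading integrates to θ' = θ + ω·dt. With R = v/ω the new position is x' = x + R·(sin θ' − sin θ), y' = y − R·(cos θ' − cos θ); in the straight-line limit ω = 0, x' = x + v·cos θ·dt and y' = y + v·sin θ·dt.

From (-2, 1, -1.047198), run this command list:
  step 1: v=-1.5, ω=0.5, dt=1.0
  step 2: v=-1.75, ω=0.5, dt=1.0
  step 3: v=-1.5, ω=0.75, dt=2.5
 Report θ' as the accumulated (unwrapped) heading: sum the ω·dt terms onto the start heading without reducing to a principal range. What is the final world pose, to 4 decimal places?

(-6.7218, 0.0630, 1.8278)

step 1: θ'=-0.5472 (R=-3.0000) → pose (-3.0372, 2.0620, -0.5472)
step 2: θ'=-0.0472 (R=-3.5000) → pose (-4.6931, 2.5691, -0.0472)
step 3: θ'=1.8278 (R=-2.0000) → pose (-6.7218, 0.0630, 1.8278)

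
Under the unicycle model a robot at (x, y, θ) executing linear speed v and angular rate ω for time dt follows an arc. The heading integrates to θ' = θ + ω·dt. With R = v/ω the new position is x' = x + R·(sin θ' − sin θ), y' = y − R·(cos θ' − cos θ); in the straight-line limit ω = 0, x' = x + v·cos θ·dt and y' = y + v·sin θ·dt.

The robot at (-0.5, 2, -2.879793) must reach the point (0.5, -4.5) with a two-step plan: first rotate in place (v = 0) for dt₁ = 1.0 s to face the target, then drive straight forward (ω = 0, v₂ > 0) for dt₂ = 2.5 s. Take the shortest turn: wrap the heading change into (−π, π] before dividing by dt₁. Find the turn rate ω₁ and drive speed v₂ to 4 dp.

heading to target = atan2(-4.5−2, 0.5−-0.5) = -1.4181
Δθ = wrap(-1.4181 − -2.8798) = 1.4616; ω₁ = Δθ/dt₁ = 1.4616
distance = √((0.5−-0.5)² + (-4.5−2)²) = 6.5765; v₂ = distance/dt₂ = 2.6306

ω₁ = 1.4616, v₂ = 2.6306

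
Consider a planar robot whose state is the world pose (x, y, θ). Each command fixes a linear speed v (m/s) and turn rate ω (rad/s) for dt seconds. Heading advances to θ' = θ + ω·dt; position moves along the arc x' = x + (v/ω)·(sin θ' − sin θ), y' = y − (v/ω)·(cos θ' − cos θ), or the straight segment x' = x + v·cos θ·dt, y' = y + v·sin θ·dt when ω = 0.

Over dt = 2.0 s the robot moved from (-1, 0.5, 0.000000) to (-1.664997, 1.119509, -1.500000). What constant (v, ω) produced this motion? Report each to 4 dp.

Δθ = -1.500000 − 0.000000 = -1.500000
ω = Δθ/dt = -1.500000/2.0 = -0.7500
R = Δx/(sin θ' − sin θ) = 0.6667
v = R·ω = 0.6667·-0.7500 = -0.5000

v = -0.5000, ω = -0.7500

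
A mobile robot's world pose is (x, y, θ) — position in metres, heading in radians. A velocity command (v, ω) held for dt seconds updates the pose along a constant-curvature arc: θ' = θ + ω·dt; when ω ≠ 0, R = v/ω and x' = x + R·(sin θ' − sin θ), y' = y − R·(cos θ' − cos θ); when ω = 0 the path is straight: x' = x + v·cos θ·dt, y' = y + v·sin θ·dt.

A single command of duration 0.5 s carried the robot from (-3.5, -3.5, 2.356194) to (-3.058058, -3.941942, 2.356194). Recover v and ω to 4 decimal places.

v = -1.2500, ω = 0.0000

Δθ = 2.356194 − 2.356194 = 0.000000
ω = Δθ/dt = 0.000000/0.5 = 0.0000
ω = 0 → v = (Δx·cos θ + Δy·sin θ)/dt = -1.2500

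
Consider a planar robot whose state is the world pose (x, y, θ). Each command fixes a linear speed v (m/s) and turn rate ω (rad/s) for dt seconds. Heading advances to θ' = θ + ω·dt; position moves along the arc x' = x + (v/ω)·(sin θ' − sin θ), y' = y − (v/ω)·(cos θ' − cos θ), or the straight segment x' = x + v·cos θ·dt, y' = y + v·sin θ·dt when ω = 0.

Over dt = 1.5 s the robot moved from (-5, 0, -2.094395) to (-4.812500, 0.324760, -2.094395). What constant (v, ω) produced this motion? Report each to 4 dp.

v = -0.2500, ω = 0.0000

Δθ = -2.094395 − -2.094395 = 0.000000
ω = Δθ/dt = 0.000000/1.5 = 0.0000
ω = 0 → v = (Δx·cos θ + Δy·sin θ)/dt = -0.2500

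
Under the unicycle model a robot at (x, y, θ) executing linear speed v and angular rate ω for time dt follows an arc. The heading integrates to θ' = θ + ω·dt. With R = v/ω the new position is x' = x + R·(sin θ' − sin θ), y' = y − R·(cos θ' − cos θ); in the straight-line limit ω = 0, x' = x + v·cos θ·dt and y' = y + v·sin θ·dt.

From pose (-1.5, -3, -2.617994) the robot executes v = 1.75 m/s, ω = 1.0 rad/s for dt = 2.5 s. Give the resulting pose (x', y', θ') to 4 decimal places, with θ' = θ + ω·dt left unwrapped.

θ' = -2.6180 + 1.0·2.5 = -0.1180
R = v/ω = 1.75/1.0 = 1.7500
x' = -1.5 + 1.7500·(sin -0.1180 − sin -2.6180) = -0.8310
y' = -3 − 1.7500·(cos -0.1180 − cos -2.6180) = -6.2534

(-0.8310, -6.2534, -0.1180)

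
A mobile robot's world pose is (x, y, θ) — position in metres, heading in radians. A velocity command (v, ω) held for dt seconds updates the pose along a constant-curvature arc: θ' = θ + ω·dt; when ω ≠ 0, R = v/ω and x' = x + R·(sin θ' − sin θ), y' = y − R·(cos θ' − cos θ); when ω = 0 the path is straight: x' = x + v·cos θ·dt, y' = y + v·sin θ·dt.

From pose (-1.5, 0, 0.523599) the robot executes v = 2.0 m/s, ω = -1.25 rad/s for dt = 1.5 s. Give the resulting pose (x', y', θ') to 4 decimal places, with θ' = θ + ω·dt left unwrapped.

θ' = 0.5236 + -1.25·1.5 = -1.3514
R = v/ω = 2.0/-1.25 = -1.6000
x' = -1.5 + -1.6000·(sin -1.3514 − sin 0.5236) = 0.8616
y' = 0 − -1.6000·(cos -1.3514 − cos 0.5236) = -1.0374

(0.8616, -1.0374, -1.3514)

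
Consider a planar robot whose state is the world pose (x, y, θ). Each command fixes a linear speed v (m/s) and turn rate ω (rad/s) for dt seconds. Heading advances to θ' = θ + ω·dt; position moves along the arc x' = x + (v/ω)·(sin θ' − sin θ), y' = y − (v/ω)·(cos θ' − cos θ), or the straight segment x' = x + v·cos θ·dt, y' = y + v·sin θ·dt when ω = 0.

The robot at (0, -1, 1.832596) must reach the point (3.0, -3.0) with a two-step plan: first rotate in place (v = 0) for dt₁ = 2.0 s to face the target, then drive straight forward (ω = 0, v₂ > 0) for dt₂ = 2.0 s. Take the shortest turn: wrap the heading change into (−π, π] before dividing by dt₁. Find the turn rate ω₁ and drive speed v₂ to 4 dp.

heading to target = atan2(-3−-1, 3−0) = -0.5880
Δθ = wrap(-0.5880 − 1.8326) = -2.4206; ω₁ = Δθ/dt₁ = -1.2103
distance = √((3−0)² + (-3−-1)²) = 3.6056; v₂ = distance/dt₂ = 1.8028

ω₁ = -1.2103, v₂ = 1.8028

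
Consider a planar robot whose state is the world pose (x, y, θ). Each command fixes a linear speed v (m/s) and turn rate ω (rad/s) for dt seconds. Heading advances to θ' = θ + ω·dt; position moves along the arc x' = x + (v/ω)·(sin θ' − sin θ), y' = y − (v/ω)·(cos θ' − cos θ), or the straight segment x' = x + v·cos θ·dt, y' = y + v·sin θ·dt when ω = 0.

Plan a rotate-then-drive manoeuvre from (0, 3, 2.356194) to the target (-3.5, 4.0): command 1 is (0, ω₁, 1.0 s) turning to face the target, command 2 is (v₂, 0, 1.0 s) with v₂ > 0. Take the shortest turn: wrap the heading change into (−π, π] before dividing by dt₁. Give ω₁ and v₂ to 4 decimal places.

heading to target = atan2(4−3, -3.5−0) = 2.8633
Δθ = wrap(2.8633 − 2.3562) = 0.5071; ω₁ = Δθ/dt₁ = 0.5071
distance = √((-3.5−0)² + (4−3)²) = 3.6401; v₂ = distance/dt₂ = 3.6401

ω₁ = 0.5071, v₂ = 3.6401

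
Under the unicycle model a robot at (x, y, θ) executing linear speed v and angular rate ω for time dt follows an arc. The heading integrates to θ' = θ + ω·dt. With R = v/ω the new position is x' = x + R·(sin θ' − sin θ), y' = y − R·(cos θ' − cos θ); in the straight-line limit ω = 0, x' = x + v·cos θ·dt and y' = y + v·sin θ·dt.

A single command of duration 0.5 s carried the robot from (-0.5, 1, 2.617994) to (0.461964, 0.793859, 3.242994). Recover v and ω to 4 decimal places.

v = -2.0000, ω = 1.2500

Δθ = 3.242994 − 2.617994 = 0.625000
ω = Δθ/dt = 0.625000/0.5 = 1.2500
R = Δx/(sin θ' − sin θ) = -1.6000
v = R·ω = -1.6000·1.2500 = -2.0000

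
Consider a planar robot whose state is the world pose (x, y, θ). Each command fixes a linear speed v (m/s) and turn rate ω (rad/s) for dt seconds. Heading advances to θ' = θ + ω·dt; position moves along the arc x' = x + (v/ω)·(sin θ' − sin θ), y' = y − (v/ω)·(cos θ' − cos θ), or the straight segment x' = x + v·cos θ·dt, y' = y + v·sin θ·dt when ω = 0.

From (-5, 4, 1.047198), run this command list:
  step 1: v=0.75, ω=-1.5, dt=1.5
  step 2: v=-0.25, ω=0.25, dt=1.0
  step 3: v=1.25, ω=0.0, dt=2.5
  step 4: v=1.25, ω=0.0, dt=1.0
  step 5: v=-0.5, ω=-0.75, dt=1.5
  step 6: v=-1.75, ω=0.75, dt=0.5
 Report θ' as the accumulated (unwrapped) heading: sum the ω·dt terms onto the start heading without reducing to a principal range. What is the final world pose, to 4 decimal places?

(-1.4498, 2.1196, -1.7028)

step 1: θ'=-1.2028 (R=-0.5000) → pose (-4.1005, 3.9299, -1.2028)
step 2: θ'=-0.9528 (R=-1.0000) → pose (-4.2185, 4.1495, -0.9528)
step 3: θ'=-0.9528 (straight) → pose (-2.4078, 1.6025, -0.9528)
step 4: θ'=-0.9528 (straight) → pose (-1.6836, 0.5837, -0.9528)
step 5: θ'=-2.0778 (R=0.6667) → pose (-1.7230, 1.2937, -2.0778)
step 6: θ'=-1.7028 (R=-2.3333) → pose (-1.4498, 2.1196, -1.7028)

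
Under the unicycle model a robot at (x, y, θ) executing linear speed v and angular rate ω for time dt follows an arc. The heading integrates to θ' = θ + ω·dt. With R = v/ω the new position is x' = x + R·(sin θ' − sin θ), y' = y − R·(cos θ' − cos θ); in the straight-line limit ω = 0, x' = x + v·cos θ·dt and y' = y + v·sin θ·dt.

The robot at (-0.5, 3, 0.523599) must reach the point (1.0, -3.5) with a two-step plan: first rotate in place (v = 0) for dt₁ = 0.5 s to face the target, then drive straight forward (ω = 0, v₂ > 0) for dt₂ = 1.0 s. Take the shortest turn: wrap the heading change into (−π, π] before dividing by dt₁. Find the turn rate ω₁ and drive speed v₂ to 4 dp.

heading to target = atan2(-3.5−3, 1−-0.5) = -1.3440
Δθ = wrap(-1.3440 − 0.5236) = -1.8676; ω₁ = Δθ/dt₁ = -3.7352
distance = √((1−-0.5)² + (-3.5−3)²) = 6.6708; v₂ = distance/dt₂ = 6.6708

ω₁ = -3.7352, v₂ = 6.6708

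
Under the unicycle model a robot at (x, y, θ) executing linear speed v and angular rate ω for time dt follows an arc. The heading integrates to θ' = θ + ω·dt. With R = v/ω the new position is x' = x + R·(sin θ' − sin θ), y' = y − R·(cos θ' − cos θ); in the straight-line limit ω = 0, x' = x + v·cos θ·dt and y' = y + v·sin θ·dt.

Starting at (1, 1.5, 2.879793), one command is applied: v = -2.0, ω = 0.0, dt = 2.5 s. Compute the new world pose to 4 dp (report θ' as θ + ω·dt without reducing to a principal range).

(5.8296, 0.2059, 2.8798)

θ' = 2.8798 + 0.0·2.5 = 2.8798
ω = 0 → straight: x' = 1 + -2.0·cos(2.8798)·2.5 = 5.8296
y' = 1.5 + -2.0·sin(2.8798)·2.5 = 0.2059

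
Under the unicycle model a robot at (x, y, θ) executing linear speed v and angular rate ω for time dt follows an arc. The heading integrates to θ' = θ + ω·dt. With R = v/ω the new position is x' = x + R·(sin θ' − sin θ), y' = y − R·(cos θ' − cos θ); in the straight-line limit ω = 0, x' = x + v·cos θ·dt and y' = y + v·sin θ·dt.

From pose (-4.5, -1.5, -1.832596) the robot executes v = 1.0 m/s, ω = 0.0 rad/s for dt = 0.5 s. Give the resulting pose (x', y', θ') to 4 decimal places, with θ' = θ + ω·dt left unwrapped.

θ' = -1.8326 + 0.0·0.5 = -1.8326
ω = 0 → straight: x' = -4.5 + 1.0·cos(-1.8326)·0.5 = -4.6294
y' = -1.5 + 1.0·sin(-1.8326)·0.5 = -1.9830

(-4.6294, -1.9830, -1.8326)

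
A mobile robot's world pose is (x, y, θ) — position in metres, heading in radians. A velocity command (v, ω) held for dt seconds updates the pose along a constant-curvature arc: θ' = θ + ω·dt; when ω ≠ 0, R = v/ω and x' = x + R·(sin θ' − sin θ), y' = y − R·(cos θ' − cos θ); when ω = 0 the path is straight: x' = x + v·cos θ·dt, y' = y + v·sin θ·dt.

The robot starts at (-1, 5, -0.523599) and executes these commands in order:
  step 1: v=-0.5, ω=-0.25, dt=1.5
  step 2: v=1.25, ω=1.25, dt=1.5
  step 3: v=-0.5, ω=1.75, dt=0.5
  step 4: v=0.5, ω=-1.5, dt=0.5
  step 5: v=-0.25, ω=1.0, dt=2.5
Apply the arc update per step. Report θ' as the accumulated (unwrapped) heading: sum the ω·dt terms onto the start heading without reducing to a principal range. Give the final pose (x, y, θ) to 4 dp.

(0.3651, 5.2162, 3.6014)

step 1: θ'=-0.8986 (R=2.0000) → pose (-1.5649, 5.4866, -0.8986)
step 2: θ'=0.9764 (R=1.0000) → pose (0.0460, 5.5493, 0.9764)
step 3: θ'=1.8514 (R=-0.2857) → pose (0.0082, 5.3102, 1.8514)
step 4: θ'=1.1014 (R=-0.3333) → pose (0.0312, 5.5533, 1.1014)
step 5: θ'=3.6014 (R=-0.2500) → pose (0.3651, 5.2162, 3.6014)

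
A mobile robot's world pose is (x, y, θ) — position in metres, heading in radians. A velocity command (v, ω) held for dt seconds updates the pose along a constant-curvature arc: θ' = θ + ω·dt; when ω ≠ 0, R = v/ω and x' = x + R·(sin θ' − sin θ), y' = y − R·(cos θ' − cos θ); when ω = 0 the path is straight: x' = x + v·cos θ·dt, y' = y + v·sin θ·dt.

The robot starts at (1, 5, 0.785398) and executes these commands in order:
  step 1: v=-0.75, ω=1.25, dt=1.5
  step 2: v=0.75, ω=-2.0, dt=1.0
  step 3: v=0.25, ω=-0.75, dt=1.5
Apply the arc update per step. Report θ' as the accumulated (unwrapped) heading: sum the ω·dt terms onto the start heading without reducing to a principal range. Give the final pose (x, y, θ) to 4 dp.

step 1: θ'=2.6604 (R=-0.6000) → pose (1.1466, 4.0439, 2.6604)
step 2: θ'=0.6604 (R=-0.3750) → pose (1.0901, 4.6724, 0.6604)
step 3: θ'=-0.4646 (R=-0.3333) → pose (1.4439, 4.7072, -0.4646)

(1.4439, 4.7072, -0.4646)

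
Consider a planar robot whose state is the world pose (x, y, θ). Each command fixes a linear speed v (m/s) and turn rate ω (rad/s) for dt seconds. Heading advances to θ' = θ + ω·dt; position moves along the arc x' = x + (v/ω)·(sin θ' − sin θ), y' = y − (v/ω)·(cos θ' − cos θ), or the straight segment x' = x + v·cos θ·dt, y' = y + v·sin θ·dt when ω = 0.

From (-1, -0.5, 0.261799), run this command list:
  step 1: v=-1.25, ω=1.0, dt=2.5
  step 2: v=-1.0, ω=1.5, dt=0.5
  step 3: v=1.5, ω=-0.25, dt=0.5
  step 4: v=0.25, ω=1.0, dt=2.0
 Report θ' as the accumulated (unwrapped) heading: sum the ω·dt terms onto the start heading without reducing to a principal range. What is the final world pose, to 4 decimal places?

(-1.5004, -3.4963, 5.3868)

step 1: θ'=2.7618 (R=-1.2500) → pose (-1.1399, -2.8683, 2.7618)
step 2: θ'=3.5118 (R=-0.6667) → pose (-0.6515, -2.8707, 3.5118)
step 3: θ'=3.3868 (R=-6.0000) → pose (-1.3658, -3.0977, 3.3868)
step 4: θ'=5.3868 (R=0.2500) → pose (-1.5004, -3.4963, 5.3868)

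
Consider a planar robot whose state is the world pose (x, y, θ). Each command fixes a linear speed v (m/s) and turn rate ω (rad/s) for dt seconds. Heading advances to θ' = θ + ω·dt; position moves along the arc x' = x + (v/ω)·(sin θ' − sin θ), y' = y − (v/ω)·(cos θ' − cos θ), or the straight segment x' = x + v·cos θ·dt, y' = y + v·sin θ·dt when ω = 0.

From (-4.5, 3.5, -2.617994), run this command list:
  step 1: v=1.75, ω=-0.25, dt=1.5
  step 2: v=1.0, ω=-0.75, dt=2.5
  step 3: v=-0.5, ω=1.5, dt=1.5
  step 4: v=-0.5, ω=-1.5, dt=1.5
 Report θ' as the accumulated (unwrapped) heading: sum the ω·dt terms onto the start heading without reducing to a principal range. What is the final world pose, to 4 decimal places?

(-7.4863, 3.4839, -4.8680)

step 1: θ'=-2.9930 (R=-7.0000) → pose (-6.9636, 2.6393, -2.9930)
step 2: θ'=-4.8680 (R=-1.3333) → pose (-8.4783, 4.1646, -4.8680)
step 3: θ'=-2.6180 (R=-0.3333) → pose (-7.9823, 3.8243, -2.6180)
step 4: θ'=-4.8680 (R=0.3333) → pose (-7.4863, 3.4839, -4.8680)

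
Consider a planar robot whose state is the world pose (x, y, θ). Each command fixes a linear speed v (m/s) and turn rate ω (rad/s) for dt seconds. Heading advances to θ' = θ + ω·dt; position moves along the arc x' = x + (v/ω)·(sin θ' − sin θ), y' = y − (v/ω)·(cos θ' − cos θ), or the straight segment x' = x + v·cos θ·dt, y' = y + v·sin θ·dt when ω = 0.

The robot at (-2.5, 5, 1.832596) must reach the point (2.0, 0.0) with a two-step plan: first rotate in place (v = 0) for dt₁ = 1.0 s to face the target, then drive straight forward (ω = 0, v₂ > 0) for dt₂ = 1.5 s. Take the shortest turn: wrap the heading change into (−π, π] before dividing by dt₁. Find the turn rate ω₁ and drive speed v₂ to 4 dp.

heading to target = atan2(0−5, 2−-2.5) = -0.8380
Δθ = wrap(-0.8380 − 1.8326) = -2.6706; ω₁ = Δθ/dt₁ = -2.6706
distance = √((2−-2.5)² + (0−5)²) = 6.7268; v₂ = distance/dt₂ = 4.4845

ω₁ = -2.6706, v₂ = 4.4845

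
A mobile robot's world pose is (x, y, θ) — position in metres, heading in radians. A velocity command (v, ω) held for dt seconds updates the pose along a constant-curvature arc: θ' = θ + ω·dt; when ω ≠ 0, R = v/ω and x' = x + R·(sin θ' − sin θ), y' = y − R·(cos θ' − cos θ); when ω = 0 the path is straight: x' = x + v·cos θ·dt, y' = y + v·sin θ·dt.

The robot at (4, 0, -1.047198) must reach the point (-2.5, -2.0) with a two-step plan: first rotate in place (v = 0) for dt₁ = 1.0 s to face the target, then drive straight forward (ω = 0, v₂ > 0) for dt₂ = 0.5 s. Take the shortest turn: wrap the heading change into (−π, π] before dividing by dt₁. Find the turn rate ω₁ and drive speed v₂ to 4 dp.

heading to target = atan2(-2−0, -2.5−4) = -2.8431
Δθ = wrap(-2.8431 − -1.0472) = -1.7959; ω₁ = Δθ/dt₁ = -1.7959
distance = √((-2.5−4)² + (-2−0)²) = 6.8007; v₂ = distance/dt₂ = 13.6015

ω₁ = -1.7959, v₂ = 13.6015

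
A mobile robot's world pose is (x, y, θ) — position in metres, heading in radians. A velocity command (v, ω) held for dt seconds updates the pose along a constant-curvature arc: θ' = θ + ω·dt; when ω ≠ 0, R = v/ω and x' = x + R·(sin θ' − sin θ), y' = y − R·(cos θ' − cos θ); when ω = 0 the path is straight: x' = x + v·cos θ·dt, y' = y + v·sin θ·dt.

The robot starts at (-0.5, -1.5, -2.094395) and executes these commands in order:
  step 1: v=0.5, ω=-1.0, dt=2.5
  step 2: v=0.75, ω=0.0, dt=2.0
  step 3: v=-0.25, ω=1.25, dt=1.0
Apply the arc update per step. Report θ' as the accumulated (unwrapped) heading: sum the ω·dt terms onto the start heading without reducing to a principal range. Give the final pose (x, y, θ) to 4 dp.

(-1.4478, 0.0084, -3.3444)

step 1: θ'=-4.5944 (R=-0.5000) → pose (-1.4295, -1.3089, -4.5944)
step 2: θ'=-4.5944 (straight) → pose (-1.6061, 0.1807, -4.5944)
step 3: θ'=-3.3444 (R=-0.2000) → pose (-1.4478, 0.0084, -3.3444)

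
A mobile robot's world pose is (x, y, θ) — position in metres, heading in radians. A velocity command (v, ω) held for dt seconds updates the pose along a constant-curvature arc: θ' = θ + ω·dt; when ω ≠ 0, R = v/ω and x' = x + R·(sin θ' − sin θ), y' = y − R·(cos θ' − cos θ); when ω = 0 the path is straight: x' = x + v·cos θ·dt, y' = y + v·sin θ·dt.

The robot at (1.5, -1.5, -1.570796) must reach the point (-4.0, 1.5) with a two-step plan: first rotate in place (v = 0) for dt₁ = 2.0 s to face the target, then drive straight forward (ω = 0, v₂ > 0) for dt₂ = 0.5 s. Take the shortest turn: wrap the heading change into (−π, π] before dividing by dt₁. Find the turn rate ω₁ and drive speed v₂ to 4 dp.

ω₁ = -1.0351, v₂ = 12.5300

heading to target = atan2(1.5−-1.5, -4−1.5) = 2.6422
Δθ = wrap(2.6422 − -1.5708) = -2.0701; ω₁ = Δθ/dt₁ = -1.0351
distance = √((-4−1.5)² + (1.5−-1.5)²) = 6.2650; v₂ = distance/dt₂ = 12.5300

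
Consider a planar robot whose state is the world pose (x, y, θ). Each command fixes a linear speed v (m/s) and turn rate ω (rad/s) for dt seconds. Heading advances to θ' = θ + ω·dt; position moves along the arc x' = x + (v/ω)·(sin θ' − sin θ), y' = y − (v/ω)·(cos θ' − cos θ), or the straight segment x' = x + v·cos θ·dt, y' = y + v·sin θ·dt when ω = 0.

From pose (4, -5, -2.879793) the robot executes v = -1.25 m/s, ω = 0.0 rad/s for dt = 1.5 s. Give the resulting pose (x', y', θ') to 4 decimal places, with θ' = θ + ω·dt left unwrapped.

(5.8111, -4.5147, -2.8798)

θ' = -2.8798 + 0.0·1.5 = -2.8798
ω = 0 → straight: x' = 4 + -1.25·cos(-2.8798)·1.5 = 5.8111
y' = -5 + -1.25·sin(-2.8798)·1.5 = -4.5147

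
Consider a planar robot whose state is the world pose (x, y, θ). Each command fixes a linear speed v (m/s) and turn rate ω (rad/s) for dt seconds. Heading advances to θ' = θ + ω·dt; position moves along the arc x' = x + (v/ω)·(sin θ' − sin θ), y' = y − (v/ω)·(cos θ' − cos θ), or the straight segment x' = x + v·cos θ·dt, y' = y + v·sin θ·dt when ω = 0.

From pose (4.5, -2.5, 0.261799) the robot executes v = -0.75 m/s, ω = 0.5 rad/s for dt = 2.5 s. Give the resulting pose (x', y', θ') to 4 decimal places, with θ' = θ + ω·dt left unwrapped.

(3.3908, -3.8604, 1.5118)

θ' = 0.2618 + 0.5·2.5 = 1.5118
R = v/ω = -0.75/0.5 = -1.5000
x' = 4.5 + -1.5000·(sin 1.5118 − sin 0.2618) = 3.3908
y' = -2.5 − -1.5000·(cos 1.5118 − cos 0.2618) = -3.8604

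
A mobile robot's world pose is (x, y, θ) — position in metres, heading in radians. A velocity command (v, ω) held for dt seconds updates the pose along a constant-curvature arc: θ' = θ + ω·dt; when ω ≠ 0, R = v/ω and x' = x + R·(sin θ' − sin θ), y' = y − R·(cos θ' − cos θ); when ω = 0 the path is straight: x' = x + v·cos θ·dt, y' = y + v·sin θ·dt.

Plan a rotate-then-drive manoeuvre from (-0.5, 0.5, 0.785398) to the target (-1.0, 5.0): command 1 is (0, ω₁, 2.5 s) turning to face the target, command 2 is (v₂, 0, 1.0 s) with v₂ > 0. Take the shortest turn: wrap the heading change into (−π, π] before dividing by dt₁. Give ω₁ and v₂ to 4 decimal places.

ω₁ = 0.3584, v₂ = 4.5277

heading to target = atan2(5−0.5, -1−-0.5) = 1.6815
Δθ = wrap(1.6815 − 0.7854) = 0.8961; ω₁ = Δθ/dt₁ = 0.3584
distance = √((-1−-0.5)² + (5−0.5)²) = 4.5277; v₂ = distance/dt₂ = 4.5277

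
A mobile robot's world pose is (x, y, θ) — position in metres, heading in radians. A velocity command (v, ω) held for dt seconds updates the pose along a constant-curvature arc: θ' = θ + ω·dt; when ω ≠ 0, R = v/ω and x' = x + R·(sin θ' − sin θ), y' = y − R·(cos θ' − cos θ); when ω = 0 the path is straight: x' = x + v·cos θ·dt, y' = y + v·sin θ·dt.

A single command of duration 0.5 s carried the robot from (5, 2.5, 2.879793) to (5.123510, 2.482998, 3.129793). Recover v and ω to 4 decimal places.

Δθ = 3.129793 − 2.879793 = 0.250000
ω = Δθ/dt = 0.250000/0.5 = 0.5000
R = Δx/(sin θ' − sin θ) = -0.5000
v = R·ω = -0.5000·0.5000 = -0.2500

v = -0.2500, ω = 0.5000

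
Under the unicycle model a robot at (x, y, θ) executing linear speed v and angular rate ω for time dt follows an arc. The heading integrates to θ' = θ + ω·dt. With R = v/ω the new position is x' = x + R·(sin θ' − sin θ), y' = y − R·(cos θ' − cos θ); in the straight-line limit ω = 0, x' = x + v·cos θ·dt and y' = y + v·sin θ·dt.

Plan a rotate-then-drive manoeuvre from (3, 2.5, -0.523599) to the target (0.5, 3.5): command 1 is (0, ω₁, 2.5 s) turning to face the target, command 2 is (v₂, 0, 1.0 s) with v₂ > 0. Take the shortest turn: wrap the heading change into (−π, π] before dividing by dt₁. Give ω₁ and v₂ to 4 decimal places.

heading to target = atan2(3.5−2.5, 0.5−3) = 2.7611
Δθ = wrap(2.7611 − -0.5236) = -2.9985; ω₁ = Δθ/dt₁ = -1.1994
distance = √((0.5−3)² + (3.5−2.5)²) = 2.6926; v₂ = distance/dt₂ = 2.6926

ω₁ = -1.1994, v₂ = 2.6926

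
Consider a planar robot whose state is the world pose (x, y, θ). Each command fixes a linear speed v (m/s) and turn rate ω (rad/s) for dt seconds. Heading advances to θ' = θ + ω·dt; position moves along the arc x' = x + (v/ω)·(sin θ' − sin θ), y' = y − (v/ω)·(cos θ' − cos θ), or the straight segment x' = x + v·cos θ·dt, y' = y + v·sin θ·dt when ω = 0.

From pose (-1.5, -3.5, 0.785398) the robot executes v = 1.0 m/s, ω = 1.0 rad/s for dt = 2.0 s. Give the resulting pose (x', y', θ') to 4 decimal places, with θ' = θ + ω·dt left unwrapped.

θ' = 0.7854 + 1.0·2.0 = 2.7854
R = v/ω = 1.0/1.0 = 1.0000
x' = -1.5 + 1.0000·(sin 2.7854 − sin 0.7854) = -1.8584
y' = -3.5 − 1.0000·(cos 2.7854 − cos 0.7854) = -1.8557

(-1.8584, -1.8557, 2.7854)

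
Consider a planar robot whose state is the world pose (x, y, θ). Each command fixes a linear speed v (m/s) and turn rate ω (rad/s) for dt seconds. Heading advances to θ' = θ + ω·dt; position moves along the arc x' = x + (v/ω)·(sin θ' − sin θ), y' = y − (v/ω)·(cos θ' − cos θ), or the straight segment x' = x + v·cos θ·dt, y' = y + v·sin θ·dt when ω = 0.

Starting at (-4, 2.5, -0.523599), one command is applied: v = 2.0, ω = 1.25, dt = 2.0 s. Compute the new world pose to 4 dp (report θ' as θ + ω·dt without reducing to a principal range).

θ' = -0.5236 + 1.25·2.0 = 1.9764
R = v/ω = 2.0/1.25 = 1.6000
x' = -4 + 1.6000·(sin 1.9764 − sin -0.5236) = -1.7298
y' = 2.5 − 1.6000·(cos 1.9764 − cos -0.5236) = 4.5170

(-1.7298, 4.5170, 1.9764)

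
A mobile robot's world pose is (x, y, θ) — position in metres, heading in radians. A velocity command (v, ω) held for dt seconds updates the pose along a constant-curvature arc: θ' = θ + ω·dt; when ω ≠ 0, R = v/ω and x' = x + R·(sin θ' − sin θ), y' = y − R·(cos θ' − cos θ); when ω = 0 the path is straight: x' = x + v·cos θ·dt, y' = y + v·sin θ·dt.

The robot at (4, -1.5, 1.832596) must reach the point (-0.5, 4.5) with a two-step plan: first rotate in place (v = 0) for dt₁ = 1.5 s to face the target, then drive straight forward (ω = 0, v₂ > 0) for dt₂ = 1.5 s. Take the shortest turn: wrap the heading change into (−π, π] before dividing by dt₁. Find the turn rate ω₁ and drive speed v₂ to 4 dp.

ω₁ = 0.2545, v₂ = 5.0000

heading to target = atan2(4.5−-1.5, -0.5−4) = 2.2143
Δθ = wrap(2.2143 − 1.8326) = 0.3817; ω₁ = Δθ/dt₁ = 0.2545
distance = √((-0.5−4)² + (4.5−-1.5)²) = 7.5000; v₂ = distance/dt₂ = 5.0000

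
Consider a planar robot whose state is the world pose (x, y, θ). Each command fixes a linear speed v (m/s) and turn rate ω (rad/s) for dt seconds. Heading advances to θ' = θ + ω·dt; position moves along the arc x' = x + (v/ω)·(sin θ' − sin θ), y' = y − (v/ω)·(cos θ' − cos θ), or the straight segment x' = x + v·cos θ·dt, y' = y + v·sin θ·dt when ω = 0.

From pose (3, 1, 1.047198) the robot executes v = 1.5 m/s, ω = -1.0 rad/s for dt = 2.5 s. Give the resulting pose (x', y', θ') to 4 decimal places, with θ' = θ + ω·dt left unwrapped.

(5.7886, 0.4266, -1.4528)

θ' = 1.0472 + -1.0·2.5 = -1.4528
R = v/ω = 1.5/-1.0 = -1.5000
x' = 3 + -1.5000·(sin -1.4528 − sin 1.0472) = 5.7886
y' = 1 − -1.5000·(cos -1.4528 − cos 1.0472) = 0.4266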